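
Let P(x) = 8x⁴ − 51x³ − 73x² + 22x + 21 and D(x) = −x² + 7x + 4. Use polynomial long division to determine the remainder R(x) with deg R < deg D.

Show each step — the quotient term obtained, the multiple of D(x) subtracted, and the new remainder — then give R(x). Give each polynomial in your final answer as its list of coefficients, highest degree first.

Step 1: lead(8x⁴ − 51x³ − 73x² + 22x + 21) ÷ lead(D) = 8x⁴ ÷ −x² = −8x². Subtract (−8x²)·D = 8x⁴ − 56x³ − 32x². Remainder: 5x³ − 41x² + 22x + 21.
Step 2: lead(5x³ − 41x² + 22x + 21) ÷ lead(D) = 5x³ ÷ −x² = −5x. Subtract (−5x)·D = 5x³ − 35x² − 20x. Remainder: −6x² + 42x + 21.
Step 3: lead(−6x² + 42x + 21) ÷ lead(D) = −6x² ÷ −x² = 6. Subtract (6)·D = −6x² + 42x + 24. Remainder: −3.

R = [-3]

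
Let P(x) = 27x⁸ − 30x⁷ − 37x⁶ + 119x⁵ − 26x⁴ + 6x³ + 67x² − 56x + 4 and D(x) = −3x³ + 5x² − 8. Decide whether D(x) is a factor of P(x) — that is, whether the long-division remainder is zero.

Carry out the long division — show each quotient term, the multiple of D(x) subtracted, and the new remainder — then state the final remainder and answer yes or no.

R(x) = −4, so D(x) is not a factor of P(x). no

Step 1: lead(27x⁸ − 30x⁷ − 37x⁶ + 119x⁵ − 26x⁴ + 6x³ + 67x² − 56x + 4) ÷ lead(D) = 27x⁸ ÷ −3x³ = −9x⁵. Subtract (−9x⁵)·D = 27x⁸ − 45x⁷ + 72x⁵. Remainder: 15x⁷ − 37x⁶ + 47x⁵ − 26x⁴ + 6x³ + 67x² − 56x + 4.
Step 2: lead(15x⁷ − 37x⁶ + 47x⁵ − 26x⁴ + 6x³ + 67x² − 56x + 4) ÷ lead(D) = 15x⁷ ÷ −3x³ = −5x⁴. Subtract (−5x⁴)·D = 15x⁷ − 25x⁶ + 40x⁴. Remainder: −12x⁶ + 47x⁵ − 66x⁴ + 6x³ + 67x² − 56x + 4.
Step 3: lead(−12x⁶ + 47x⁵ − 66x⁴ + 6x³ + 67x² − 56x + 4) ÷ lead(D) = −12x⁶ ÷ −3x³ = 4x³. Subtract (4x³)·D = −12x⁶ + 20x⁵ − 32x³. Remainder: 27x⁵ − 66x⁴ + 38x³ + 67x² − 56x + 4.
Step 4: lead(27x⁵ − 66x⁴ + 38x³ + 67x² − 56x + 4) ÷ lead(D) = 27x⁵ ÷ −3x³ = −9x². Subtract (−9x²)·D = 27x⁵ − 45x⁴ + 72x². Remainder: −21x⁴ + 38x³ − 5x² − 56x + 4.
Step 5: lead(−21x⁴ + 38x³ − 5x² − 56x + 4) ÷ lead(D) = −21x⁴ ÷ −3x³ = 7x. Subtract (7x)·D = −21x⁴ + 35x³ − 56x. Remainder: 3x³ − 5x² + 4.
Step 6: lead(3x³ − 5x² + 4) ÷ lead(D) = 3x³ ÷ −3x³ = −1. Subtract (−1)·D = 3x³ − 5x² + 8. Remainder: −4.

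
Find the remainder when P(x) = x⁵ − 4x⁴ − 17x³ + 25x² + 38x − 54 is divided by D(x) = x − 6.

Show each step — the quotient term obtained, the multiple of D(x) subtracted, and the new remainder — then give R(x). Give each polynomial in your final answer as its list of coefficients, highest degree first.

Step 1: lead(x⁵ − 4x⁴ − 17x³ + 25x² + 38x − 54) ÷ lead(D) = x⁵ ÷ x = x⁴. Subtract (x⁴)·D = x⁵ − 6x⁴. Remainder: 2x⁴ − 17x³ + 25x² + 38x − 54.
Step 2: lead(2x⁴ − 17x³ + 25x² + 38x − 54) ÷ lead(D) = 2x⁴ ÷ x = 2x³. Subtract (2x³)·D = 2x⁴ − 12x³. Remainder: −5x³ + 25x² + 38x − 54.
Step 3: lead(−5x³ + 25x² + 38x − 54) ÷ lead(D) = −5x³ ÷ x = −5x². Subtract (−5x²)·D = −5x³ + 30x². Remainder: −5x² + 38x − 54.
Step 4: lead(−5x² + 38x − 54) ÷ lead(D) = −5x² ÷ x = −5x. Subtract (−5x)·D = −5x² + 30x. Remainder: 8x − 54.
Step 5: lead(8x − 54) ÷ lead(D) = 8x ÷ x = 8. Subtract (8)·D = 8x − 48. Remainder: −6.

R = [-6]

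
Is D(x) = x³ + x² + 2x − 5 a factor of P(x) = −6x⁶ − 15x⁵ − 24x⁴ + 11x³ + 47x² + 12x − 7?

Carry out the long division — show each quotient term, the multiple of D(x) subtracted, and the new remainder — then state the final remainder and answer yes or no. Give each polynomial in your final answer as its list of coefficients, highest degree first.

Step 1: lead(−6x⁶ − 15x⁵ − 24x⁴ + 11x³ + 47x² + 12x − 7) ÷ lead(D) = −6x⁶ ÷ x³ = −6x³. Subtract (−6x³)·D = −6x⁶ − 6x⁵ − 12x⁴ + 30x³. Remainder: −9x⁵ − 12x⁴ − 19x³ + 47x² + 12x − 7.
Step 2: lead(−9x⁵ − 12x⁴ − 19x³ + 47x² + 12x − 7) ÷ lead(D) = −9x⁵ ÷ x³ = −9x². Subtract (−9x²)·D = −9x⁵ − 9x⁴ − 18x³ + 45x². Remainder: −3x⁴ − x³ + 2x² + 12x − 7.
Step 3: lead(−3x⁴ − x³ + 2x² + 12x − 7) ÷ lead(D) = −3x⁴ ÷ x³ = −3x. Subtract (−3x)·D = −3x⁴ − 3x³ − 6x² + 15x. Remainder: 2x³ + 8x² − 3x − 7.
Step 4: lead(2x³ + 8x² − 3x − 7) ÷ lead(D) = 2x³ ÷ x³ = 2. Subtract (2)·D = 2x³ + 2x² + 4x − 10. Remainder: 6x² − 7x + 3.

R = [6, -7, 3], so D(x) is not a factor of P(x). no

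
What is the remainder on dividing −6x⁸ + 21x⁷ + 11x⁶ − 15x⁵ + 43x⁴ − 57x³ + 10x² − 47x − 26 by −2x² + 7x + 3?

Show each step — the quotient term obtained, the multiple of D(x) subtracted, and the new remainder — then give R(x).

Step 1: lead(−6x⁸ + 21x⁷ + 11x⁶ − 15x⁵ + 43x⁴ − 57x³ + 10x² − 47x − 26) ÷ lead(D) = −6x⁸ ÷ −2x² = 3x⁶. Subtract (3x⁶)·D = −6x⁸ + 21x⁷ + 9x⁶. Remainder: 2x⁶ − 15x⁵ + 43x⁴ − 57x³ + 10x² − 47x − 26.
Step 2: lead(2x⁶ − 15x⁵ + 43x⁴ − 57x³ + 10x² − 47x − 26) ÷ lead(D) = 2x⁶ ÷ −2x² = −x⁴. Subtract (−x⁴)·D = 2x⁶ − 7x⁵ − 3x⁴. Remainder: −8x⁵ + 46x⁴ − 57x³ + 10x² − 47x − 26.
Step 3: lead(−8x⁵ + 46x⁴ − 57x³ + 10x² − 47x − 26) ÷ lead(D) = −8x⁵ ÷ −2x² = 4x³. Subtract (4x³)·D = −8x⁵ + 28x⁴ + 12x³. Remainder: 18x⁴ − 69x³ + 10x² − 47x − 26.
Step 4: lead(18x⁴ − 69x³ + 10x² − 47x − 26) ÷ lead(D) = 18x⁴ ÷ −2x² = −9x². Subtract (−9x²)·D = 18x⁴ − 63x³ − 27x². Remainder: −6x³ + 37x² − 47x − 26.
Step 5: lead(−6x³ + 37x² − 47x − 26) ÷ lead(D) = −6x³ ÷ −2x² = 3x. Subtract (3x)·D = −6x³ + 21x² + 9x. Remainder: 16x² − 56x − 26.
Step 6: lead(16x² − 56x − 26) ÷ lead(D) = 16x² ÷ −2x² = −8. Subtract (−8)·D = 16x² − 56x − 24. Remainder: −2.

R(x) = −2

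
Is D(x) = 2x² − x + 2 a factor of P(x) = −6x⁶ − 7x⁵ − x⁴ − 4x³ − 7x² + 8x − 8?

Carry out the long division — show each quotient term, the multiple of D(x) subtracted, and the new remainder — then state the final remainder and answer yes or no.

R(x) = −4, so D(x) is not a factor of P(x). no

Step 1: lead(−6x⁶ − 7x⁵ − x⁴ − 4x³ − 7x² + 8x − 8) ÷ lead(D) = −6x⁶ ÷ 2x² = −3x⁴. Subtract (−3x⁴)·D = −6x⁶ + 3x⁵ − 6x⁴. Remainder: −10x⁵ + 5x⁴ − 4x³ − 7x² + 8x − 8.
Step 2: lead(−10x⁵ + 5x⁴ − 4x³ − 7x² + 8x − 8) ÷ lead(D) = −10x⁵ ÷ 2x² = −5x³. Subtract (−5x³)·D = −10x⁵ + 5x⁴ − 10x³. Remainder: 6x³ − 7x² + 8x − 8.
Step 3: lead(6x³ − 7x² + 8x − 8) ÷ lead(D) = 6x³ ÷ 2x² = 3x. Subtract (3x)·D = 6x³ − 3x² + 6x. Remainder: −4x² + 2x − 8.
Step 4: lead(−4x² + 2x − 8) ÷ lead(D) = −4x² ÷ 2x² = −2. Subtract (−2)·D = −4x² + 2x − 4. Remainder: −4.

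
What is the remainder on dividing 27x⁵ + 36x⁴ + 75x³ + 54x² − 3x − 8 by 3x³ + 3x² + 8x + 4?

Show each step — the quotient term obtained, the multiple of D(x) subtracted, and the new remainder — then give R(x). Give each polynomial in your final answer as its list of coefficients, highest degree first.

Step 1: lead(27x⁵ + 36x⁴ + 75x³ + 54x² − 3x − 8) ÷ lead(D) = 27x⁵ ÷ 3x³ = 9x². Subtract (9x²)·D = 27x⁵ + 27x⁴ + 72x³ + 36x². Remainder: 9x⁴ + 3x³ + 18x² − 3x − 8.
Step 2: lead(9x⁴ + 3x³ + 18x² − 3x − 8) ÷ lead(D) = 9x⁴ ÷ 3x³ = 3x. Subtract (3x)·D = 9x⁴ + 9x³ + 24x² + 12x. Remainder: −6x³ − 6x² − 15x − 8.
Step 3: lead(−6x³ − 6x² − 15x − 8) ÷ lead(D) = −6x³ ÷ 3x³ = −2. Subtract (−2)·D = −6x³ − 6x² − 16x − 8. Remainder: x.

R = [1, 0]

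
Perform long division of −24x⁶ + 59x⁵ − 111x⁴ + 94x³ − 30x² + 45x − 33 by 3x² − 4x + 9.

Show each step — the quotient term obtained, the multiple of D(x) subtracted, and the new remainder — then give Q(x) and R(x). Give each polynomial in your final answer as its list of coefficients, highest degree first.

Step 1: lead(−24x⁶ + 59x⁵ − 111x⁴ + 94x³ − 30x² + 45x − 33) ÷ lead(D) = −24x⁶ ÷ 3x² = −8x⁴. Subtract (−8x⁴)·D = −24x⁶ + 32x⁵ − 72x⁴. Remainder: 27x⁵ − 39x⁴ + 94x³ − 30x² + 45x − 33.
Step 2: lead(27x⁵ − 39x⁴ + 94x³ − 30x² + 45x − 33) ÷ lead(D) = 27x⁵ ÷ 3x² = 9x³. Subtract (9x³)·D = 27x⁵ − 36x⁴ + 81x³. Remainder: −3x⁴ + 13x³ − 30x² + 45x − 33.
Step 3: lead(−3x⁴ + 13x³ − 30x² + 45x − 33) ÷ lead(D) = −3x⁴ ÷ 3x² = −x². Subtract (−x²)·D = −3x⁴ + 4x³ − 9x². Remainder: 9x³ − 21x² + 45x − 33.
Step 4: lead(9x³ − 21x² + 45x − 33) ÷ lead(D) = 9x³ ÷ 3x² = 3x. Subtract (3x)·D = 9x³ − 12x² + 27x. Remainder: −9x² + 18x − 33.
Step 5: lead(−9x² + 18x − 33) ÷ lead(D) = −9x² ÷ 3x² = −3. Subtract (−3)·D = −9x² + 12x − 27. Remainder: 6x − 6.

Q = [-8, 9, -1, 3, -3]; R = [6, -6]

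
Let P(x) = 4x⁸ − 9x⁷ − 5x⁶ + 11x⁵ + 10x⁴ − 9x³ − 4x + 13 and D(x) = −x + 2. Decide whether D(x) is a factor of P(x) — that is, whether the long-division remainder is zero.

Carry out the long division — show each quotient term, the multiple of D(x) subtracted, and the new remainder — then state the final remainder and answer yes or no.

R(x) = −3, so D(x) is not a factor of P(x). no

Step 1: lead(4x⁸ − 9x⁷ − 5x⁶ + 11x⁵ + 10x⁴ − 9x³ − 4x + 13) ÷ lead(D) = 4x⁸ ÷ −x = −4x⁷. Subtract (−4x⁷)·D = 4x⁸ − 8x⁷. Remainder: −x⁷ − 5x⁶ + 11x⁵ + 10x⁴ − 9x³ − 4x + 13.
Step 2: lead(−x⁷ − 5x⁶ + 11x⁵ + 10x⁴ − 9x³ − 4x + 13) ÷ lead(D) = −x⁷ ÷ −x = x⁶. Subtract (x⁶)·D = −x⁷ + 2x⁶. Remainder: −7x⁶ + 11x⁵ + 10x⁴ − 9x³ − 4x + 13.
Step 3: lead(−7x⁶ + 11x⁵ + 10x⁴ − 9x³ − 4x + 13) ÷ lead(D) = −7x⁶ ÷ −x = 7x⁵. Subtract (7x⁵)·D = −7x⁶ + 14x⁵. Remainder: −3x⁵ + 10x⁴ − 9x³ − 4x + 13.
Step 4: lead(−3x⁵ + 10x⁴ − 9x³ − 4x + 13) ÷ lead(D) = −3x⁵ ÷ −x = 3x⁴. Subtract (3x⁴)·D = −3x⁵ + 6x⁴. Remainder: 4x⁴ − 9x³ − 4x + 13.
Step 5: lead(4x⁴ − 9x³ − 4x + 13) ÷ lead(D) = 4x⁴ ÷ −x = −4x³. Subtract (−4x³)·D = 4x⁴ − 8x³. Remainder: −x³ − 4x + 13.
Step 6: lead(−x³ − 4x + 13) ÷ lead(D) = −x³ ÷ −x = x². Subtract (x²)·D = −x³ + 2x². Remainder: −2x² − 4x + 13.
Step 7: lead(−2x² − 4x + 13) ÷ lead(D) = −2x² ÷ −x = 2x. Subtract (2x)·D = −2x² + 4x. Remainder: −8x + 13.
Step 8: lead(−8x + 13) ÷ lead(D) = −8x ÷ −x = 8. Subtract (8)·D = −8x + 16. Remainder: −3.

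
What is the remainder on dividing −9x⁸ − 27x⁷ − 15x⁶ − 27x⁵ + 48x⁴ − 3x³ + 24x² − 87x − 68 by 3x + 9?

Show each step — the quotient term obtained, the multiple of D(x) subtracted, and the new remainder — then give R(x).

Step 1: lead(−9x⁸ − 27x⁷ − 15x⁶ − 27x⁵ + 48x⁴ − 3x³ + 24x² − 87x − 68) ÷ lead(D) = −9x⁸ ÷ 3x = −3x⁷. Subtract (−3x⁷)·D = −9x⁸ − 27x⁷. Remainder: −15x⁶ − 27x⁵ + 48x⁴ − 3x³ + 24x² − 87x − 68.
Step 2: lead(−15x⁶ − 27x⁵ + 48x⁴ − 3x³ + 24x² − 87x − 68) ÷ lead(D) = −15x⁶ ÷ 3x = −5x⁵. Subtract (−5x⁵)·D = −15x⁶ − 45x⁵. Remainder: 18x⁵ + 48x⁴ − 3x³ + 24x² − 87x − 68.
Step 3: lead(18x⁵ + 48x⁴ − 3x³ + 24x² − 87x − 68) ÷ lead(D) = 18x⁵ ÷ 3x = 6x⁴. Subtract (6x⁴)·D = 18x⁵ + 54x⁴. Remainder: −6x⁴ − 3x³ + 24x² − 87x − 68.
Step 4: lead(−6x⁴ − 3x³ + 24x² − 87x − 68) ÷ lead(D) = −6x⁴ ÷ 3x = −2x³. Subtract (−2x³)·D = −6x⁴ − 18x³. Remainder: 15x³ + 24x² − 87x − 68.
Step 5: lead(15x³ + 24x² − 87x − 68) ÷ lead(D) = 15x³ ÷ 3x = 5x². Subtract (5x²)·D = 15x³ + 45x². Remainder: −21x² − 87x − 68.
Step 6: lead(−21x² − 87x − 68) ÷ lead(D) = −21x² ÷ 3x = −7x. Subtract (−7x)·D = −21x² − 63x. Remainder: −24x − 68.
Step 7: lead(−24x − 68) ÷ lead(D) = −24x ÷ 3x = −8. Subtract (−8)·D = −24x − 72. Remainder: 4.

R(x) = 4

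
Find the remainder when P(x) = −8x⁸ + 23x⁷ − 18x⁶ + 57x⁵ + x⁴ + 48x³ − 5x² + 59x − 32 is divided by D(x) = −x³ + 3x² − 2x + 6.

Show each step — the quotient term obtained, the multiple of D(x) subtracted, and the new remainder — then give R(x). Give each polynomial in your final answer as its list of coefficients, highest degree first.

Step 1: lead(−8x⁸ + 23x⁷ − 18x⁶ + 57x⁵ + x⁴ + 48x³ − 5x² + 59x − 32) ÷ lead(D) = −8x⁸ ÷ −x³ = 8x⁵. Subtract (8x⁵)·D = −8x⁸ + 24x⁷ − 16x⁶ + 48x⁵. Remainder: −x⁷ − 2x⁶ + 9x⁵ + x⁴ + 48x³ − 5x² + 59x − 32.
Step 2: lead(−x⁷ − 2x⁶ + 9x⁵ + x⁴ + 48x³ − 5x² + 59x − 32) ÷ lead(D) = −x⁷ ÷ −x³ = x⁴. Subtract (x⁴)·D = −x⁷ + 3x⁶ − 2x⁵ + 6x⁴. Remainder: −5x⁶ + 11x⁵ − 5x⁴ + 48x³ − 5x² + 59x − 32.
Step 3: lead(−5x⁶ + 11x⁵ − 5x⁴ + 48x³ − 5x² + 59x − 32) ÷ lead(D) = −5x⁶ ÷ −x³ = 5x³. Subtract (5x³)·D = −5x⁶ + 15x⁵ − 10x⁴ + 30x³. Remainder: −4x⁵ + 5x⁴ + 18x³ − 5x² + 59x − 32.
Step 4: lead(−4x⁵ + 5x⁴ + 18x³ − 5x² + 59x − 32) ÷ lead(D) = −4x⁵ ÷ −x³ = 4x². Subtract (4x²)·D = −4x⁵ + 12x⁴ − 8x³ + 24x². Remainder: −7x⁴ + 26x³ − 29x² + 59x − 32.
Step 5: lead(−7x⁴ + 26x³ − 29x² + 59x − 32) ÷ lead(D) = −7x⁴ ÷ −x³ = 7x. Subtract (7x)·D = −7x⁴ + 21x³ − 14x² + 42x. Remainder: 5x³ − 15x² + 17x − 32.
Step 6: lead(5x³ − 15x² + 17x − 32) ÷ lead(D) = 5x³ ÷ −x³ = −5. Subtract (−5)·D = 5x³ − 15x² + 10x − 30. Remainder: 7x − 2.

R = [7, -2]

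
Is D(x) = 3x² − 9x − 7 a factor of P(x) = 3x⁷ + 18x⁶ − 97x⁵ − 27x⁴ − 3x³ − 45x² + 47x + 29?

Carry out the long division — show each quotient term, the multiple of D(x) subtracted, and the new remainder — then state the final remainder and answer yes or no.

Step 1: lead(3x⁷ + 18x⁶ − 97x⁵ − 27x⁴ − 3x³ − 45x² + 47x + 29) ÷ lead(D) = 3x⁷ ÷ 3x² = x⁵. Subtract (x⁵)·D = 3x⁷ − 9x⁶ − 7x⁵. Remainder: 27x⁶ − 90x⁵ − 27x⁴ − 3x³ − 45x² + 47x + 29.
Step 2: lead(27x⁶ − 90x⁵ − 27x⁴ − 3x³ − 45x² + 47x + 29) ÷ lead(D) = 27x⁶ ÷ 3x² = 9x⁴. Subtract (9x⁴)·D = 27x⁶ − 81x⁵ − 63x⁴. Remainder: −9x⁵ + 36x⁴ − 3x³ − 45x² + 47x + 29.
Step 3: lead(−9x⁵ + 36x⁴ − 3x³ − 45x² + 47x + 29) ÷ lead(D) = −9x⁵ ÷ 3x² = −3x³. Subtract (−3x³)·D = −9x⁵ + 27x⁴ + 21x³. Remainder: 9x⁴ − 24x³ − 45x² + 47x + 29.
Step 4: lead(9x⁴ − 24x³ − 45x² + 47x + 29) ÷ lead(D) = 9x⁴ ÷ 3x² = 3x². Subtract (3x²)·D = 9x⁴ − 27x³ − 21x². Remainder: 3x³ − 24x² + 47x + 29.
Step 5: lead(3x³ − 24x² + 47x + 29) ÷ lead(D) = 3x³ ÷ 3x² = x. Subtract (x)·D = 3x³ − 9x² − 7x. Remainder: −15x² + 54x + 29.
Step 6: lead(−15x² + 54x + 29) ÷ lead(D) = −15x² ÷ 3x² = −5. Subtract (−5)·D = −15x² + 45x + 35. Remainder: 9x − 6.

R(x) = 9x − 6, so D(x) is not a factor of P(x). no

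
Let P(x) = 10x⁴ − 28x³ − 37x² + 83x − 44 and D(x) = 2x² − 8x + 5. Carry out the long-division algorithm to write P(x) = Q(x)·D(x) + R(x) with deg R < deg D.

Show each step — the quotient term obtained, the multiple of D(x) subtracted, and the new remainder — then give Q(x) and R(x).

Q(x) = 5x² + 6x − 7; R(x) = −3x − 9

Step 1: lead(10x⁴ − 28x³ − 37x² + 83x − 44) ÷ lead(D) = 10x⁴ ÷ 2x² = 5x². Subtract (5x²)·D = 10x⁴ − 40x³ + 25x². Remainder: 12x³ − 62x² + 83x − 44.
Step 2: lead(12x³ − 62x² + 83x − 44) ÷ lead(D) = 12x³ ÷ 2x² = 6x. Subtract (6x)·D = 12x³ − 48x² + 30x. Remainder: −14x² + 53x − 44.
Step 3: lead(−14x² + 53x − 44) ÷ lead(D) = −14x² ÷ 2x² = −7. Subtract (−7)·D = −14x² + 56x − 35. Remainder: −3x − 9.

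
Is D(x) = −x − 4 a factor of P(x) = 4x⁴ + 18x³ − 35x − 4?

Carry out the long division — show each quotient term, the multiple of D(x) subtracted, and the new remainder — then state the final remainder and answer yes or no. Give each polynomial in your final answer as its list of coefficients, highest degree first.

R = [8], so D(x) is not a factor of P(x). no

Step 1: lead(4x⁴ + 18x³ − 35x − 4) ÷ lead(D) = 4x⁴ ÷ −x = −4x³. Subtract (−4x³)·D = 4x⁴ + 16x³. Remainder: 2x³ − 35x − 4.
Step 2: lead(2x³ − 35x − 4) ÷ lead(D) = 2x³ ÷ −x = −2x². Subtract (−2x²)·D = 2x³ + 8x². Remainder: −8x² − 35x − 4.
Step 3: lead(−8x² − 35x − 4) ÷ lead(D) = −8x² ÷ −x = 8x. Subtract (8x)·D = −8x² − 32x. Remainder: −3x − 4.
Step 4: lead(−3x − 4) ÷ lead(D) = −3x ÷ −x = 3. Subtract (3)·D = −3x − 12. Remainder: 8.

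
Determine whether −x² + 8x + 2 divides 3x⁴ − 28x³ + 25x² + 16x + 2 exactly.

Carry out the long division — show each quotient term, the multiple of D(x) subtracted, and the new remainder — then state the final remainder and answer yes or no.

R(x) = 0, so D(x) is a factor of P(x). yes

Step 1: lead(3x⁴ − 28x³ + 25x² + 16x + 2) ÷ lead(D) = 3x⁴ ÷ −x² = −3x². Subtract (−3x²)·D = 3x⁴ − 24x³ − 6x². Remainder: −4x³ + 31x² + 16x + 2.
Step 2: lead(−4x³ + 31x² + 16x + 2) ÷ lead(D) = −4x³ ÷ −x² = 4x. Subtract (4x)·D = −4x³ + 32x² + 8x. Remainder: −x² + 8x + 2.
Step 3: lead(−x² + 8x + 2) ÷ lead(D) = −x² ÷ −x² = 1. Subtract (1)·D = −x² + 8x + 2. Remainder: 0.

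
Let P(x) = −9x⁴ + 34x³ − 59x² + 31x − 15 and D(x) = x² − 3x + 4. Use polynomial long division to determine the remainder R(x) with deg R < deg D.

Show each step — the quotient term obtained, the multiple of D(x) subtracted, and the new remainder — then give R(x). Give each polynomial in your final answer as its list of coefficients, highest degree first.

R = [-3, -7]

Step 1: lead(−9x⁴ + 34x³ − 59x² + 31x − 15) ÷ lead(D) = −9x⁴ ÷ x² = −9x². Subtract (−9x²)·D = −9x⁴ + 27x³ − 36x². Remainder: 7x³ − 23x² + 31x − 15.
Step 2: lead(7x³ − 23x² + 31x − 15) ÷ lead(D) = 7x³ ÷ x² = 7x. Subtract (7x)·D = 7x³ − 21x² + 28x. Remainder: −2x² + 3x − 15.
Step 3: lead(−2x² + 3x − 15) ÷ lead(D) = −2x² ÷ x² = −2. Subtract (−2)·D = −2x² + 6x − 8. Remainder: −3x − 7.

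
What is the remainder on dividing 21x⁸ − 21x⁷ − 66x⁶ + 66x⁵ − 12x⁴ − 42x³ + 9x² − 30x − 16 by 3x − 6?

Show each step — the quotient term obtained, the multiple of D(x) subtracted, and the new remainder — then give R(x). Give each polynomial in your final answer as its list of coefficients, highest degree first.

R = [8]

Step 1: lead(21x⁸ − 21x⁷ − 66x⁶ + 66x⁵ − 12x⁴ − 42x³ + 9x² − 30x − 16) ÷ lead(D) = 21x⁸ ÷ 3x = 7x⁷. Subtract (7x⁷)·D = 21x⁸ − 42x⁷. Remainder: 21x⁷ − 66x⁶ + 66x⁵ − 12x⁴ − 42x³ + 9x² − 30x − 16.
Step 2: lead(21x⁷ − 66x⁶ + 66x⁵ − 12x⁴ − 42x³ + 9x² − 30x − 16) ÷ lead(D) = 21x⁷ ÷ 3x = 7x⁶. Subtract (7x⁶)·D = 21x⁷ − 42x⁶. Remainder: −24x⁶ + 66x⁵ − 12x⁴ − 42x³ + 9x² − 30x − 16.
Step 3: lead(−24x⁶ + 66x⁵ − 12x⁴ − 42x³ + 9x² − 30x − 16) ÷ lead(D) = −24x⁶ ÷ 3x = −8x⁵. Subtract (−8x⁵)·D = −24x⁶ + 48x⁵. Remainder: 18x⁵ − 12x⁴ − 42x³ + 9x² − 30x − 16.
Step 4: lead(18x⁵ − 12x⁴ − 42x³ + 9x² − 30x − 16) ÷ lead(D) = 18x⁵ ÷ 3x = 6x⁴. Subtract (6x⁴)·D = 18x⁵ − 36x⁴. Remainder: 24x⁴ − 42x³ + 9x² − 30x − 16.
Step 5: lead(24x⁴ − 42x³ + 9x² − 30x − 16) ÷ lead(D) = 24x⁴ ÷ 3x = 8x³. Subtract (8x³)·D = 24x⁴ − 48x³. Remainder: 6x³ + 9x² − 30x − 16.
Step 6: lead(6x³ + 9x² − 30x − 16) ÷ lead(D) = 6x³ ÷ 3x = 2x². Subtract (2x²)·D = 6x³ − 12x². Remainder: 21x² − 30x − 16.
Step 7: lead(21x² − 30x − 16) ÷ lead(D) = 21x² ÷ 3x = 7x. Subtract (7x)·D = 21x² − 42x. Remainder: 12x − 16.
Step 8: lead(12x − 16) ÷ lead(D) = 12x ÷ 3x = 4. Subtract (4)·D = 12x − 24. Remainder: 8.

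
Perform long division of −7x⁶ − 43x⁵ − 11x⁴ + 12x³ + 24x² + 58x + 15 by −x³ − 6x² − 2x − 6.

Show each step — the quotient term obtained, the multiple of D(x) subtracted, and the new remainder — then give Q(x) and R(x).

Q(x) = 7x³ + x² − 9x − 2; R(x) = 3

Step 1: lead(−7x⁶ − 43x⁵ − 11x⁴ + 12x³ + 24x² + 58x + 15) ÷ lead(D) = −7x⁶ ÷ −x³ = 7x³. Subtract (7x³)·D = −7x⁶ − 42x⁵ − 14x⁴ − 42x³. Remainder: −x⁵ + 3x⁴ + 54x³ + 24x² + 58x + 15.
Step 2: lead(−x⁵ + 3x⁴ + 54x³ + 24x² + 58x + 15) ÷ lead(D) = −x⁵ ÷ −x³ = x². Subtract (x²)·D = −x⁵ − 6x⁴ − 2x³ − 6x². Remainder: 9x⁴ + 56x³ + 30x² + 58x + 15.
Step 3: lead(9x⁴ + 56x³ + 30x² + 58x + 15) ÷ lead(D) = 9x⁴ ÷ −x³ = −9x. Subtract (−9x)·D = 9x⁴ + 54x³ + 18x² + 54x. Remainder: 2x³ + 12x² + 4x + 15.
Step 4: lead(2x³ + 12x² + 4x + 15) ÷ lead(D) = 2x³ ÷ −x³ = −2. Subtract (−2)·D = 2x³ + 12x² + 4x + 12. Remainder: 3.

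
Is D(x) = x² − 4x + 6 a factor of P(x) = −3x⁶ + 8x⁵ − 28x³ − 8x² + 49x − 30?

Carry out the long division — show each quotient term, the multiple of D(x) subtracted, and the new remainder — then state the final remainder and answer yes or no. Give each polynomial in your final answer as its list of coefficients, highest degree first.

R = [9, -6], so D(x) is not a factor of P(x). no

Step 1: lead(−3x⁶ + 8x⁵ − 28x³ − 8x² + 49x − 30) ÷ lead(D) = −3x⁶ ÷ x² = −3x⁴. Subtract (−3x⁴)·D = −3x⁶ + 12x⁵ − 18x⁴. Remainder: −4x⁵ + 18x⁴ − 28x³ − 8x² + 49x − 30.
Step 2: lead(−4x⁵ + 18x⁴ − 28x³ − 8x² + 49x − 30) ÷ lead(D) = −4x⁵ ÷ x² = −4x³. Subtract (−4x³)·D = −4x⁵ + 16x⁴ − 24x³. Remainder: 2x⁴ − 4x³ − 8x² + 49x − 30.
Step 3: lead(2x⁴ − 4x³ − 8x² + 49x − 30) ÷ lead(D) = 2x⁴ ÷ x² = 2x². Subtract (2x²)·D = 2x⁴ − 8x³ + 12x². Remainder: 4x³ − 20x² + 49x − 30.
Step 4: lead(4x³ − 20x² + 49x − 30) ÷ lead(D) = 4x³ ÷ x² = 4x. Subtract (4x)·D = 4x³ − 16x² + 24x. Remainder: −4x² + 25x − 30.
Step 5: lead(−4x² + 25x − 30) ÷ lead(D) = −4x² ÷ x² = −4. Subtract (−4)·D = −4x² + 16x − 24. Remainder: 9x − 6.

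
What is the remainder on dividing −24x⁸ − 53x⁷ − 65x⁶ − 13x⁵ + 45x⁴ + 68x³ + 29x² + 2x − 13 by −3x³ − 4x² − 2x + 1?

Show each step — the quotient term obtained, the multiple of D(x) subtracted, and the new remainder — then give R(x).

Step 1: lead(−24x⁸ − 53x⁷ − 65x⁶ − 13x⁵ + 45x⁴ + 68x³ + 29x² + 2x − 13) ÷ lead(D) = −24x⁸ ÷ −3x³ = 8x⁵. Subtract (8x⁵)·D = −24x⁸ − 32x⁷ − 16x⁶ + 8x⁵. Remainder: −21x⁷ − 49x⁶ − 21x⁵ + 45x⁴ + 68x³ + 29x² + 2x − 13.
Step 2: lead(−21x⁷ − 49x⁶ − 21x⁵ + 45x⁴ + 68x³ + 29x² + 2x − 13) ÷ lead(D) = −21x⁷ ÷ −3x³ = 7x⁴. Subtract (7x⁴)·D = −21x⁷ − 28x⁶ − 14x⁵ + 7x⁴. Remainder: −21x⁶ − 7x⁵ + 38x⁴ + 68x³ + 29x² + 2x − 13.
Step 3: lead(−21x⁶ − 7x⁵ + 38x⁴ + 68x³ + 29x² + 2x − 13) ÷ lead(D) = −21x⁶ ÷ −3x³ = 7x³. Subtract (7x³)·D = −21x⁶ − 28x⁵ − 14x⁴ + 7x³. Remainder: 21x⁵ + 52x⁴ + 61x³ + 29x² + 2x − 13.
Step 4: lead(21x⁵ + 52x⁴ + 61x³ + 29x² + 2x − 13) ÷ lead(D) = 21x⁵ ÷ −3x³ = −7x². Subtract (−7x²)·D = 21x⁵ + 28x⁴ + 14x³ − 7x². Remainder: 24x⁴ + 47x³ + 36x² + 2x − 13.
Step 5: lead(24x⁴ + 47x³ + 36x² + 2x − 13) ÷ lead(D) = 24x⁴ ÷ −3x³ = −8x. Subtract (−8x)·D = 24x⁴ + 32x³ + 16x² − 8x. Remainder: 15x³ + 20x² + 10x − 13.
Step 6: lead(15x³ + 20x² + 10x − 13) ÷ lead(D) = 15x³ ÷ −3x³ = −5. Subtract (−5)·D = 15x³ + 20x² + 10x − 5. Remainder: −8.

R(x) = −8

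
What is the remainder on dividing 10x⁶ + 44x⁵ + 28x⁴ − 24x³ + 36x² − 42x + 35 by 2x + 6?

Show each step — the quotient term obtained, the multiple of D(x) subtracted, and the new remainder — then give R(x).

Step 1: lead(10x⁶ + 44x⁵ + 28x⁴ − 24x³ + 36x² − 42x + 35) ÷ lead(D) = 10x⁶ ÷ 2x = 5x⁵. Subtract (5x⁵)·D = 10x⁶ + 30x⁵. Remainder: 14x⁵ + 28x⁴ − 24x³ + 36x² − 42x + 35.
Step 2: lead(14x⁵ + 28x⁴ − 24x³ + 36x² − 42x + 35) ÷ lead(D) = 14x⁵ ÷ 2x = 7x⁴. Subtract (7x⁴)·D = 14x⁵ + 42x⁴. Remainder: −14x⁴ − 24x³ + 36x² − 42x + 35.
Step 3: lead(−14x⁴ − 24x³ + 36x² − 42x + 35) ÷ lead(D) = −14x⁴ ÷ 2x = −7x³. Subtract (−7x³)·D = −14x⁴ − 42x³. Remainder: 18x³ + 36x² − 42x + 35.
Step 4: lead(18x³ + 36x² − 42x + 35) ÷ lead(D) = 18x³ ÷ 2x = 9x². Subtract (9x²)·D = 18x³ + 54x². Remainder: −18x² − 42x + 35.
Step 5: lead(−18x² − 42x + 35) ÷ lead(D) = −18x² ÷ 2x = −9x. Subtract (−9x)·D = −18x² − 54x. Remainder: 12x + 35.
Step 6: lead(12x + 35) ÷ lead(D) = 12x ÷ 2x = 6. Subtract (6)·D = 12x + 36. Remainder: −1.

R(x) = −1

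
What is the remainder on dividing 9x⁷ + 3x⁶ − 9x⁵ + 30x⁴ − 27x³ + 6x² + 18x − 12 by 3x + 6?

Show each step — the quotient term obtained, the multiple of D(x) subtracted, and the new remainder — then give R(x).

Step 1: lead(9x⁷ + 3x⁶ − 9x⁵ + 30x⁴ − 27x³ + 6x² + 18x − 12) ÷ lead(D) = 9x⁷ ÷ 3x = 3x⁶. Subtract (3x⁶)·D = 9x⁷ + 18x⁶. Remainder: −15x⁶ − 9x⁵ + 30x⁴ − 27x³ + 6x² + 18x − 12.
Step 2: lead(−15x⁶ − 9x⁵ + 30x⁴ − 27x³ + 6x² + 18x − 12) ÷ lead(D) = −15x⁶ ÷ 3x = −5x⁵. Subtract (−5x⁵)·D = −15x⁶ − 30x⁵. Remainder: 21x⁵ + 30x⁴ − 27x³ + 6x² + 18x − 12.
Step 3: lead(21x⁵ + 30x⁴ − 27x³ + 6x² + 18x − 12) ÷ lead(D) = 21x⁵ ÷ 3x = 7x⁴. Subtract (7x⁴)·D = 21x⁵ + 42x⁴. Remainder: −12x⁴ − 27x³ + 6x² + 18x − 12.
Step 4: lead(−12x⁴ − 27x³ + 6x² + 18x − 12) ÷ lead(D) = −12x⁴ ÷ 3x = −4x³. Subtract (−4x³)·D = −12x⁴ − 24x³. Remainder: −3x³ + 6x² + 18x − 12.
Step 5: lead(−3x³ + 6x² + 18x − 12) ÷ lead(D) = −3x³ ÷ 3x = −x². Subtract (−x²)·D = −3x³ − 6x². Remainder: 12x² + 18x − 12.
Step 6: lead(12x² + 18x − 12) ÷ lead(D) = 12x² ÷ 3x = 4x. Subtract (4x)·D = 12x² + 24x. Remainder: −6x − 12.
Step 7: lead(−6x − 12) ÷ lead(D) = −6x ÷ 3x = −2. Subtract (−2)·D = −6x − 12. Remainder: 0.

R(x) = 0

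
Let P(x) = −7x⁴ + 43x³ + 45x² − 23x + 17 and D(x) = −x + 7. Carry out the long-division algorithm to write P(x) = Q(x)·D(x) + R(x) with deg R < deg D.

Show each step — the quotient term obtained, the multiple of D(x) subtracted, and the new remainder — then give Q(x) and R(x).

Step 1: lead(−7x⁴ + 43x³ + 45x² − 23x + 17) ÷ lead(D) = −7x⁴ ÷ −x = 7x³. Subtract (7x³)·D = −7x⁴ + 49x³. Remainder: −6x³ + 45x² − 23x + 17.
Step 2: lead(−6x³ + 45x² − 23x + 17) ÷ lead(D) = −6x³ ÷ −x = 6x². Subtract (6x²)·D = −6x³ + 42x². Remainder: 3x² − 23x + 17.
Step 3: lead(3x² − 23x + 17) ÷ lead(D) = 3x² ÷ −x = −3x. Subtract (−3x)·D = 3x² − 21x. Remainder: −2x + 17.
Step 4: lead(−2x + 17) ÷ lead(D) = −2x ÷ −x = 2. Subtract (2)·D = −2x + 14. Remainder: 3.

Q(x) = 7x³ + 6x² − 3x + 2; R(x) = 3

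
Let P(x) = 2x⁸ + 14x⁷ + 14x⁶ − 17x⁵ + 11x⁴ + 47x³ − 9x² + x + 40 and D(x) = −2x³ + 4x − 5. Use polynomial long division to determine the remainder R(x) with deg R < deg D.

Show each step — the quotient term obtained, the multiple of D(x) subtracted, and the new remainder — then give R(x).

Step 1: lead(2x⁸ + 14x⁷ + 14x⁶ − 17x⁵ + 11x⁴ + 47x³ − 9x² + x + 40) ÷ lead(D) = 2x⁸ ÷ −2x³ = −x⁵. Subtract (−x⁵)·D = 2x⁸ − 4x⁶ + 5x⁵. Remainder: 14x⁷ + 18x⁶ − 22x⁵ + 11x⁴ + 47x³ − 9x² + x + 40.
Step 2: lead(14x⁷ + 18x⁶ − 22x⁵ + 11x⁴ + 47x³ − 9x² + x + 40) ÷ lead(D) = 14x⁷ ÷ −2x³ = −7x⁴. Subtract (−7x⁴)·D = 14x⁷ − 28x⁵ + 35x⁴. Remainder: 18x⁶ + 6x⁵ − 24x⁴ + 47x³ − 9x² + x + 40.
Step 3: lead(18x⁶ + 6x⁵ − 24x⁴ + 47x³ − 9x² + x + 40) ÷ lead(D) = 18x⁶ ÷ −2x³ = −9x³. Subtract (−9x³)·D = 18x⁶ − 36x⁴ + 45x³. Remainder: 6x⁵ + 12x⁴ + 2x³ − 9x² + x + 40.
Step 4: lead(6x⁵ + 12x⁴ + 2x³ − 9x² + x + 40) ÷ lead(D) = 6x⁵ ÷ −2x³ = −3x². Subtract (−3x²)·D = 6x⁵ − 12x³ + 15x². Remainder: 12x⁴ + 14x³ − 24x² + x + 40.
Step 5: lead(12x⁴ + 14x³ − 24x² + x + 40) ÷ lead(D) = 12x⁴ ÷ −2x³ = −6x. Subtract (−6x)·D = 12x⁴ − 24x² + 30x. Remainder: 14x³ − 29x + 40.
Step 6: lead(14x³ − 29x + 40) ÷ lead(D) = 14x³ ÷ −2x³ = −7. Subtract (−7)·D = 14x³ − 28x + 35. Remainder: −x + 5.

R(x) = −x + 5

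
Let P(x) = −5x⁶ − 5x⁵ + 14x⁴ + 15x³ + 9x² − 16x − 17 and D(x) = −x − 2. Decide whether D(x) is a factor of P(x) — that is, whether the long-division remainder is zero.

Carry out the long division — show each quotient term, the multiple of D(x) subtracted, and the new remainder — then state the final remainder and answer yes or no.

R(x) = −5, so D(x) is not a factor of P(x). no

Step 1: lead(−5x⁶ − 5x⁵ + 14x⁴ + 15x³ + 9x² − 16x − 17) ÷ lead(D) = −5x⁶ ÷ −x = 5x⁵. Subtract (5x⁵)·D = −5x⁶ − 10x⁵. Remainder: 5x⁵ + 14x⁴ + 15x³ + 9x² − 16x − 17.
Step 2: lead(5x⁵ + 14x⁴ + 15x³ + 9x² − 16x − 17) ÷ lead(D) = 5x⁵ ÷ −x = −5x⁴. Subtract (−5x⁴)·D = 5x⁵ + 10x⁴. Remainder: 4x⁴ + 15x³ + 9x² − 16x − 17.
Step 3: lead(4x⁴ + 15x³ + 9x² − 16x − 17) ÷ lead(D) = 4x⁴ ÷ −x = −4x³. Subtract (−4x³)·D = 4x⁴ + 8x³. Remainder: 7x³ + 9x² − 16x − 17.
Step 4: lead(7x³ + 9x² − 16x − 17) ÷ lead(D) = 7x³ ÷ −x = −7x². Subtract (−7x²)·D = 7x³ + 14x². Remainder: −5x² − 16x − 17.
Step 5: lead(−5x² − 16x − 17) ÷ lead(D) = −5x² ÷ −x = 5x. Subtract (5x)·D = −5x² − 10x. Remainder: −6x − 17.
Step 6: lead(−6x − 17) ÷ lead(D) = −6x ÷ −x = 6. Subtract (6)·D = −6x − 12. Remainder: −5.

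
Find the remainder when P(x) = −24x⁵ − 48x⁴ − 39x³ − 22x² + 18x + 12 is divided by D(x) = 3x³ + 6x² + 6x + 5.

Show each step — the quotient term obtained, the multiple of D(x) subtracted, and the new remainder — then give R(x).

R(x) = −3

Step 1: lead(−24x⁵ − 48x⁴ − 39x³ − 22x² + 18x + 12) ÷ lead(D) = −24x⁵ ÷ 3x³ = −8x². Subtract (−8x²)·D = −24x⁵ − 48x⁴ − 48x³ − 40x². Remainder: 9x³ + 18x² + 18x + 12.
Step 2: lead(9x³ + 18x² + 18x + 12) ÷ lead(D) = 9x³ ÷ 3x³ = 3. Subtract (3)·D = 9x³ + 18x² + 18x + 15. Remainder: −3.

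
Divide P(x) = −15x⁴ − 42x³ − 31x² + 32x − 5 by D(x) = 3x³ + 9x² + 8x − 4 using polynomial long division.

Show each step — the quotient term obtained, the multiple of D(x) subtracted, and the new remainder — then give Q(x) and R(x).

Step 1: lead(−15x⁴ − 42x³ − 31x² + 32x − 5) ÷ lead(D) = −15x⁴ ÷ 3x³ = −5x. Subtract (−5x)·D = −15x⁴ − 45x³ − 40x² + 20x. Remainder: 3x³ + 9x² + 12x − 5.
Step 2: lead(3x³ + 9x² + 12x − 5) ÷ lead(D) = 3x³ ÷ 3x³ = 1. Subtract (1)·D = 3x³ + 9x² + 8x − 4. Remainder: 4x − 1.

Q(x) = −5x + 1; R(x) = 4x − 1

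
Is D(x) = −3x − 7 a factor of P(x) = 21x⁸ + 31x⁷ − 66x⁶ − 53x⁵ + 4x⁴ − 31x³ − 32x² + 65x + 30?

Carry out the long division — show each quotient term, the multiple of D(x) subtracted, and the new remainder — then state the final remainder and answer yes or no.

R(x) = 9, so D(x) is not a factor of P(x). no

Step 1: lead(21x⁸ + 31x⁷ − 66x⁶ − 53x⁵ + 4x⁴ − 31x³ − 32x² + 65x + 30) ÷ lead(D) = 21x⁸ ÷ −3x = −7x⁷. Subtract (−7x⁷)·D = 21x⁸ + 49x⁷. Remainder: −18x⁷ − 66x⁶ − 53x⁵ + 4x⁴ − 31x³ − 32x² + 65x + 30.
Step 2: lead(−18x⁷ − 66x⁶ − 53x⁵ + 4x⁴ − 31x³ − 32x² + 65x + 30) ÷ lead(D) = −18x⁷ ÷ −3x = 6x⁶. Subtract (6x⁶)·D = −18x⁷ − 42x⁶. Remainder: −24x⁶ − 53x⁵ + 4x⁴ − 31x³ − 32x² + 65x + 30.
Step 3: lead(−24x⁶ − 53x⁵ + 4x⁴ − 31x³ − 32x² + 65x + 30) ÷ lead(D) = −24x⁶ ÷ −3x = 8x⁵. Subtract (8x⁵)·D = −24x⁶ − 56x⁵. Remainder: 3x⁵ + 4x⁴ − 31x³ − 32x² + 65x + 30.
Step 4: lead(3x⁵ + 4x⁴ − 31x³ − 32x² + 65x + 30) ÷ lead(D) = 3x⁵ ÷ −3x = −x⁴. Subtract (−x⁴)·D = 3x⁵ + 7x⁴. Remainder: −3x⁴ − 31x³ − 32x² + 65x + 30.
Step 5: lead(−3x⁴ − 31x³ − 32x² + 65x + 30) ÷ lead(D) = −3x⁴ ÷ −3x = x³. Subtract (x³)·D = −3x⁴ − 7x³. Remainder: −24x³ − 32x² + 65x + 30.
Step 6: lead(−24x³ − 32x² + 65x + 30) ÷ lead(D) = −24x³ ÷ −3x = 8x². Subtract (8x²)·D = −24x³ − 56x². Remainder: 24x² + 65x + 30.
Step 7: lead(24x² + 65x + 30) ÷ lead(D) = 24x² ÷ −3x = −8x. Subtract (−8x)·D = 24x² + 56x. Remainder: 9x + 30.
Step 8: lead(9x + 30) ÷ lead(D) = 9x ÷ −3x = −3. Subtract (−3)·D = 9x + 21. Remainder: 9.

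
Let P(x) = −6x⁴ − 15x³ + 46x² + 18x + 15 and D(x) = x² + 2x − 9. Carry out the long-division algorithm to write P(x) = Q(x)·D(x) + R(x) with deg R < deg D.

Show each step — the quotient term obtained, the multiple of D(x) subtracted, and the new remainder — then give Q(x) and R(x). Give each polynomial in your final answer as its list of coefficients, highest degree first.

Step 1: lead(−6x⁴ − 15x³ + 46x² + 18x + 15) ÷ lead(D) = −6x⁴ ÷ x² = −6x². Subtract (−6x²)·D = −6x⁴ − 12x³ + 54x². Remainder: −3x³ − 8x² + 18x + 15.
Step 2: lead(−3x³ − 8x² + 18x + 15) ÷ lead(D) = −3x³ ÷ x² = −3x. Subtract (−3x)·D = −3x³ − 6x² + 27x. Remainder: −2x² − 9x + 15.
Step 3: lead(−2x² − 9x + 15) ÷ lead(D) = −2x² ÷ x² = −2. Subtract (−2)·D = −2x² − 4x + 18. Remainder: −5x − 3.

Q = [-6, -3, -2]; R = [-5, -3]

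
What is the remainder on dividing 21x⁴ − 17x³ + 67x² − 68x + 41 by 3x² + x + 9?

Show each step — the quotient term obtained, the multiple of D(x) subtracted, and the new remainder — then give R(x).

Step 1: lead(21x⁴ − 17x³ + 67x² − 68x + 41) ÷ lead(D) = 21x⁴ ÷ 3x² = 7x². Subtract (7x²)·D = 21x⁴ + 7x³ + 63x². Remainder: −24x³ + 4x² − 68x + 41.
Step 2: lead(−24x³ + 4x² − 68x + 41) ÷ lead(D) = −24x³ ÷ 3x² = −8x. Subtract (−8x)·D = −24x³ − 8x² − 72x. Remainder: 12x² + 4x + 41.
Step 3: lead(12x² + 4x + 41) ÷ lead(D) = 12x² ÷ 3x² = 4. Subtract (4)·D = 12x² + 4x + 36. Remainder: 5.

R(x) = 5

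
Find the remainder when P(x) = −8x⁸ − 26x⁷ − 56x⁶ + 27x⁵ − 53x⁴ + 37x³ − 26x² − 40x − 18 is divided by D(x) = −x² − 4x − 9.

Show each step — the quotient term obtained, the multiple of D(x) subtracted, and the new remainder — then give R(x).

R(x) = −9

Step 1: lead(−8x⁸ − 26x⁷ − 56x⁶ + 27x⁵ − 53x⁴ + 37x³ − 26x² − 40x − 18) ÷ lead(D) = −8x⁸ ÷ −x² = 8x⁶. Subtract (8x⁶)·D = −8x⁸ − 32x⁷ − 72x⁶. Remainder: 6x⁷ + 16x⁶ + 27x⁵ − 53x⁴ + 37x³ − 26x² − 40x − 18.
Step 2: lead(6x⁷ + 16x⁶ + 27x⁵ − 53x⁴ + 37x³ − 26x² − 40x − 18) ÷ lead(D) = 6x⁷ ÷ −x² = −6x⁵. Subtract (−6x⁵)·D = 6x⁷ + 24x⁶ + 54x⁵. Remainder: −8x⁶ − 27x⁵ − 53x⁴ + 37x³ − 26x² − 40x − 18.
Step 3: lead(−8x⁶ − 27x⁵ − 53x⁴ + 37x³ − 26x² − 40x − 18) ÷ lead(D) = −8x⁶ ÷ −x² = 8x⁴. Subtract (8x⁴)·D = −8x⁶ − 32x⁵ − 72x⁴. Remainder: 5x⁵ + 19x⁴ + 37x³ − 26x² − 40x − 18.
Step 4: lead(5x⁵ + 19x⁴ + 37x³ − 26x² − 40x − 18) ÷ lead(D) = 5x⁵ ÷ −x² = −5x³. Subtract (−5x³)·D = 5x⁵ + 20x⁴ + 45x³. Remainder: −x⁴ − 8x³ − 26x² − 40x − 18.
Step 5: lead(−x⁴ − 8x³ − 26x² − 40x − 18) ÷ lead(D) = −x⁴ ÷ −x² = x². Subtract (x²)·D = −x⁴ − 4x³ − 9x². Remainder: −4x³ − 17x² − 40x − 18.
Step 6: lead(−4x³ − 17x² − 40x − 18) ÷ lead(D) = −4x³ ÷ −x² = 4x. Subtract (4x)·D = −4x³ − 16x² − 36x. Remainder: −x² − 4x − 18.
Step 7: lead(−x² − 4x − 18) ÷ lead(D) = −x² ÷ −x² = 1. Subtract (1)·D = −x² − 4x − 9. Remainder: −9.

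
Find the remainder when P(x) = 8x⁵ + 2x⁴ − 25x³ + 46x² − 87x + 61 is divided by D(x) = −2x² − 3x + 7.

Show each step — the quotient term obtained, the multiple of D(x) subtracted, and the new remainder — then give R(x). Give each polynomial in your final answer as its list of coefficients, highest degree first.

Step 1: lead(8x⁵ + 2x⁴ − 25x³ + 46x² − 87x + 61) ÷ lead(D) = 8x⁵ ÷ −2x² = −4x³. Subtract (−4x³)·D = 8x⁵ + 12x⁴ − 28x³. Remainder: −10x⁴ + 3x³ + 46x² − 87x + 61.
Step 2: lead(−10x⁴ + 3x³ + 46x² − 87x + 61) ÷ lead(D) = −10x⁴ ÷ −2x² = 5x². Subtract (5x²)·D = −10x⁴ − 15x³ + 35x². Remainder: 18x³ + 11x² − 87x + 61.
Step 3: lead(18x³ + 11x² − 87x + 61) ÷ lead(D) = 18x³ ÷ −2x² = −9x. Subtract (−9x)·D = 18x³ + 27x² − 63x. Remainder: −16x² − 24x + 61.
Step 4: lead(−16x² − 24x + 61) ÷ lead(D) = −16x² ÷ −2x² = 8. Subtract (8)·D = −16x² − 24x + 56. Remainder: 5.

R = [5]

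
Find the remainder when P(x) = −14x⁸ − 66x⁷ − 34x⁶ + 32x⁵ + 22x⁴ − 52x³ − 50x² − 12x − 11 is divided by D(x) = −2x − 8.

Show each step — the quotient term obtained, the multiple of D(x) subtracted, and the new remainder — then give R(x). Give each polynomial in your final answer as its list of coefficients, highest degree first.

R = [5]

Step 1: lead(−14x⁸ − 66x⁷ − 34x⁶ + 32x⁵ + 22x⁴ − 52x³ − 50x² − 12x − 11) ÷ lead(D) = −14x⁸ ÷ −2x = 7x⁷. Subtract (7x⁷)·D = −14x⁸ − 56x⁷. Remainder: −10x⁷ − 34x⁶ + 32x⁵ + 22x⁴ − 52x³ − 50x² − 12x − 11.
Step 2: lead(−10x⁷ − 34x⁶ + 32x⁵ + 22x⁴ − 52x³ − 50x² − 12x − 11) ÷ lead(D) = −10x⁷ ÷ −2x = 5x⁶. Subtract (5x⁶)·D = −10x⁷ − 40x⁶. Remainder: 6x⁶ + 32x⁵ + 22x⁴ − 52x³ − 50x² − 12x − 11.
Step 3: lead(6x⁶ + 32x⁵ + 22x⁴ − 52x³ − 50x² − 12x − 11) ÷ lead(D) = 6x⁶ ÷ −2x = −3x⁵. Subtract (−3x⁵)·D = 6x⁶ + 24x⁵. Remainder: 8x⁵ + 22x⁴ − 52x³ − 50x² − 12x − 11.
Step 4: lead(8x⁵ + 22x⁴ − 52x³ − 50x² − 12x − 11) ÷ lead(D) = 8x⁵ ÷ −2x = −4x⁴. Subtract (−4x⁴)·D = 8x⁵ + 32x⁴. Remainder: −10x⁴ − 52x³ − 50x² − 12x − 11.
Step 5: lead(−10x⁴ − 52x³ − 50x² − 12x − 11) ÷ lead(D) = −10x⁴ ÷ −2x = 5x³. Subtract (5x³)·D = −10x⁴ − 40x³. Remainder: −12x³ − 50x² − 12x − 11.
Step 6: lead(−12x³ − 50x² − 12x − 11) ÷ lead(D) = −12x³ ÷ −2x = 6x². Subtract (6x²)·D = −12x³ − 48x². Remainder: −2x² − 12x − 11.
Step 7: lead(−2x² − 12x − 11) ÷ lead(D) = −2x² ÷ −2x = x. Subtract (x)·D = −2x² − 8x. Remainder: −4x − 11.
Step 8: lead(−4x − 11) ÷ lead(D) = −4x ÷ −2x = 2. Subtract (2)·D = −4x − 16. Remainder: 5.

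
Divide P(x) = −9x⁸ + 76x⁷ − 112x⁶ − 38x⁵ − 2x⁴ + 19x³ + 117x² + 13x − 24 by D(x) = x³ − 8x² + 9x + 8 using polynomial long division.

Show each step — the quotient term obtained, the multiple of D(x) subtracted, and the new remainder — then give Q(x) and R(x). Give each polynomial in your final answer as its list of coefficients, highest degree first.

Q = [-9, 4, 1, 6, 5, -3]; R = [0]

Step 1: lead(−9x⁸ + 76x⁷ − 112x⁶ − 38x⁵ − 2x⁴ + 19x³ + 117x² + 13x − 24) ÷ lead(D) = −9x⁸ ÷ x³ = −9x⁵. Subtract (−9x⁵)·D = −9x⁸ + 72x⁷ − 81x⁶ − 72x⁵. Remainder: 4x⁷ − 31x⁶ + 34x⁵ − 2x⁴ + 19x³ + 117x² + 13x − 24.
Step 2: lead(4x⁷ − 31x⁶ + 34x⁵ − 2x⁴ + 19x³ + 117x² + 13x − 24) ÷ lead(D) = 4x⁷ ÷ x³ = 4x⁴. Subtract (4x⁴)·D = 4x⁷ − 32x⁶ + 36x⁵ + 32x⁴. Remainder: x⁶ − 2x⁵ − 34x⁴ + 19x³ + 117x² + 13x − 24.
Step 3: lead(x⁶ − 2x⁵ − 34x⁴ + 19x³ + 117x² + 13x − 24) ÷ lead(D) = x⁶ ÷ x³ = x³. Subtract (x³)·D = x⁶ − 8x⁵ + 9x⁴ + 8x³. Remainder: 6x⁵ − 43x⁴ + 11x³ + 117x² + 13x − 24.
Step 4: lead(6x⁵ − 43x⁴ + 11x³ + 117x² + 13x − 24) ÷ lead(D) = 6x⁵ ÷ x³ = 6x². Subtract (6x²)·D = 6x⁵ − 48x⁴ + 54x³ + 48x². Remainder: 5x⁴ − 43x³ + 69x² + 13x − 24.
Step 5: lead(5x⁴ − 43x³ + 69x² + 13x − 24) ÷ lead(D) = 5x⁴ ÷ x³ = 5x. Subtract (5x)·D = 5x⁴ − 40x³ + 45x² + 40x. Remainder: −3x³ + 24x² − 27x − 24.
Step 6: lead(−3x³ + 24x² − 27x − 24) ÷ lead(D) = −3x³ ÷ x³ = −3. Subtract (−3)·D = −3x³ + 24x² − 27x − 24. Remainder: 0.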